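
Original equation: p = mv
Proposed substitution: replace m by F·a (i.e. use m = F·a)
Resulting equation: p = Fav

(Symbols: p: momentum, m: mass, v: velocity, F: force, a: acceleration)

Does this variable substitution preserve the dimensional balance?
No

[m] = [M] and [F·a] = [L^2 M T^-4]. These differ, so the substitution replaces a quantity by one of different dimensions and the result p = Fav has LHS [L M T^-1] vs RHS [L^3 M T^-5] — inconsistent.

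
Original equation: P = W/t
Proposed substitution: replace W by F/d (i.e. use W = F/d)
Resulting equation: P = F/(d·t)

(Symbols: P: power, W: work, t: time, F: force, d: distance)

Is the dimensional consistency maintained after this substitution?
No

[W] = [L^2 M T^-2] and [F/d] = [M T^-2]. These differ, so the substitution replaces a quantity by one of different dimensions and the result P = F/(d·t) has LHS [L^2 M T^-3] vs RHS [M T^-3] — inconsistent.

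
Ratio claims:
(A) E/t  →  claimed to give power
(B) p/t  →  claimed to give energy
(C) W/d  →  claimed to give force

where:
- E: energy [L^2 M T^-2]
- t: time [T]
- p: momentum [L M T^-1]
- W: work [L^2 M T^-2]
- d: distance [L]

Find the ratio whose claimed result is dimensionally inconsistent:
(B) p/t does not give energy

(A) E/t: [L^2 M T^-3] = power [L^2 M T^-3] ✓
(B) p/t: [L M T^-2] ≠ energy [L^2 M T^-2] ✗
(C) W/d: [L M T^-2] = force [L M T^-2] ✓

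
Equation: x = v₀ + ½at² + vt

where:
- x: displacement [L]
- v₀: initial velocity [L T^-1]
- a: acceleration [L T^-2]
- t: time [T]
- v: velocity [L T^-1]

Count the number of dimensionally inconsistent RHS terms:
1

LHS x: [L]
- v₀: [L T^-1] ✗
- ½at²: [L] ✓
- vt: [L] ✓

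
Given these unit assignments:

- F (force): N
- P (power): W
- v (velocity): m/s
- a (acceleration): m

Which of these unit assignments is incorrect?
a

The variable a (acceleration) should have units m/s², not m.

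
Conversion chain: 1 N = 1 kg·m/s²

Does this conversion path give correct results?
The chain is correct (no errors).

Correct: Newton is defined as kg·m/s²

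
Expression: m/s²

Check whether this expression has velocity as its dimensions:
No

The expression m/s² has dimensions [L T^-2], but velocity has dimensions [L T^-1].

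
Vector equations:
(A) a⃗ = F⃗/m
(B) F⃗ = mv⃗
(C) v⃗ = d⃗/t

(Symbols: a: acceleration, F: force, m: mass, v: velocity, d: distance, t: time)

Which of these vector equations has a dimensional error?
(B) F⃗ = mv⃗

(A) a⃗ = F⃗/m: LHS [L T^-2], RHS [L T^-2] ✓ — force (vector) divided by mass (scalar)
(B) F⃗ = mv⃗: LHS [L M T^-2], RHS [L M T^-1] ✗ — mass times velocity is momentum, not force; should be ma⃗
(C) v⃗ = d⃗/t: LHS [L T^-1], RHS [L T^-1] ✓ — displacement (vector) divided by time (scalar)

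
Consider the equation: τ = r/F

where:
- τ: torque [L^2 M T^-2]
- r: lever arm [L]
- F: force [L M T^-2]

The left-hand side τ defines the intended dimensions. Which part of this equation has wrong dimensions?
The right-hand side term r/F

τ has dimensions [L^2 M T^-2], but r/F has dimensions [M^-1 T^2], so the term r/F is dimensionally wrong for τ.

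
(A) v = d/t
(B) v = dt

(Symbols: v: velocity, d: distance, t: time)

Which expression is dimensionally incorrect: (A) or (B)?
(B)

(A) v = d/t: LHS [L T^-1], RHS [L T^-1] ✓
(B) v = dt: LHS [L T^-1], RHS [L T] ✗

Expression (B) v = dt is dimensionally incorrect.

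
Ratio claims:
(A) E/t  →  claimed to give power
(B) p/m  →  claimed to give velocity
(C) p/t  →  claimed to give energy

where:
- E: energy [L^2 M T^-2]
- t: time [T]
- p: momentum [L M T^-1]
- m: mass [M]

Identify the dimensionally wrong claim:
(C) p/t does not give energy

(A) E/t: [L^2 M T^-3] = power [L^2 M T^-3] ✓
(B) p/m: [L T^-1] = velocity [L T^-1] ✓
(C) p/t: [L M T^-2] ≠ energy [L^2 M T^-2] ✗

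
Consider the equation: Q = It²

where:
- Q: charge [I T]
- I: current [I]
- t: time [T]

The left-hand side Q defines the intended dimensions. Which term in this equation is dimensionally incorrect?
The right-hand side term It²

Q has dimensions [I T], but It² has dimensions [I T^2], so the term It² is dimensionally wrong for Q.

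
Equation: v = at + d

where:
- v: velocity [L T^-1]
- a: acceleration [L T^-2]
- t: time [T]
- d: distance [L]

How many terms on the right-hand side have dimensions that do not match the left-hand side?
1

LHS v: [L T^-1]
- at: [L T^-1] ✓
- d: [L] ✗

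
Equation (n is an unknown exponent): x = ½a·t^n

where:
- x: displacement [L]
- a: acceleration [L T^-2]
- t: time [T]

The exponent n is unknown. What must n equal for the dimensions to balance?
n = 2

x has dimensions [L]; t has dimensions [T].
The rest of the RHS has dimensions [L T^-2], so t^n must supply [T^2].
With n = 2: ½a·t^2 has dimensions [L], matching the LHS ✓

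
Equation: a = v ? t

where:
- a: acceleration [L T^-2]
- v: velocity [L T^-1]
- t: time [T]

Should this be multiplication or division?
division (÷): a = v ÷ t

a [L T^-2]; v [L T^-1]; t [T].
v × t → [L] ✗
v ÷ t → [L T^-2] ✓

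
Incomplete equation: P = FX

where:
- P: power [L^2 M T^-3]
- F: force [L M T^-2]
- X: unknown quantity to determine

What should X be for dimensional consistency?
X = v (velocity), dimensions [L T^-1]

P has dimensions [L^2 M T^-3]; the rest of the RHS (F) has dimensions [L M T^-2].
So X must have dimensions [L T^-1] — X = v (velocity).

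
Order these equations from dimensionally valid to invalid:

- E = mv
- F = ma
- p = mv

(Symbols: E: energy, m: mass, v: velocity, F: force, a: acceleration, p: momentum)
Dimensionally correct: F = ma, p = mv
Dimensionally incorrect: E = mv
Ordered (correct first, then incorrect): F = ma, p = mv, E = mv

- E = mv: LHS [L^2 M T^-2], RHS [L M T^-1] → incorrect ✗
- F = ma: LHS [L M T^-2], RHS [L M T^-2] → correct ✓
- p = mv: LHS [L M T^-1], RHS [L M T^-1] → correct ✓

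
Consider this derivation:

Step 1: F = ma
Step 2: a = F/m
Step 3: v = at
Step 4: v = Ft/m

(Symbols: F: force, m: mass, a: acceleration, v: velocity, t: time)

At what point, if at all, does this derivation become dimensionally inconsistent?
No step introduces an error — all steps are dimensionally consistent.

Step 1: F = ma → LHS [L M T^-2], RHS [L M T^-2] ✓
Step 2: a = F/m → LHS [L T^-2], RHS [L T^-2] ✓
Step 3: v = at → LHS [L T^-1], RHS [L T^-1] ✓
Step 4: v = Ft/m → LHS [L T^-1], RHS [L T^-1] ✓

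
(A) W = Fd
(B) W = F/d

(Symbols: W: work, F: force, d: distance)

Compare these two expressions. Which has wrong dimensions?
(B)

(A) W = Fd: LHS [L^2 M T^-2], RHS [L^2 M T^-2] ✓
(B) W = F/d: LHS [L^2 M T^-2], RHS [M T^-2] ✗

Expression (B) W = F/d is dimensionally incorrect.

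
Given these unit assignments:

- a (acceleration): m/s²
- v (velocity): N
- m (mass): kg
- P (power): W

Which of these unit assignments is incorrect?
v

The variable v (velocity) should have units m/s, not N.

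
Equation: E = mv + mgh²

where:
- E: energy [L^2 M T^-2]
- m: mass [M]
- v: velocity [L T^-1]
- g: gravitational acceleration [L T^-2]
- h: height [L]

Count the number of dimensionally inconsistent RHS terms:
2

LHS E: [L^2 M T^-2]
- mv: [L M T^-1] ✗
- mgh²: [L^3 M T^-2] ✗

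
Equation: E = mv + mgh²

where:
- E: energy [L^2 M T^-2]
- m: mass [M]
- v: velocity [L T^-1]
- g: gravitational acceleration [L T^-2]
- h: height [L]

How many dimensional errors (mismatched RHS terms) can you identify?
2

LHS E: [L^2 M T^-2]
- mv: [L M T^-1] ✗
- mgh²: [L^3 M T^-2] ✗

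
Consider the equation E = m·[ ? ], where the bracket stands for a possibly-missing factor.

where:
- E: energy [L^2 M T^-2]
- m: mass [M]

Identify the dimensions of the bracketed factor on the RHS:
[L^2 T^-2] — velocity squared (e.g. v²)

E has dimensions [L^2 M T^-2]; m has dimensions [M].
The bracketed factor must supply [L^2 M T^-2] / [M] = [L^2 T^-2].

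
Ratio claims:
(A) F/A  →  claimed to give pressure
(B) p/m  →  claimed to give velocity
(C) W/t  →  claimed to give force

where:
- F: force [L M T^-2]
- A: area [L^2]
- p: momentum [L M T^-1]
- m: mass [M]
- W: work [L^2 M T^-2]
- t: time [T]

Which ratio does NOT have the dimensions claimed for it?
(C) W/t does not give force

(A) F/A: [L^-1 M T^-2] = pressure [L^-1 M T^-2] ✓
(B) p/m: [L T^-1] = velocity [L T^-1] ✓
(C) W/t: [L^2 M T^-3] ≠ force [L M T^-2] ✗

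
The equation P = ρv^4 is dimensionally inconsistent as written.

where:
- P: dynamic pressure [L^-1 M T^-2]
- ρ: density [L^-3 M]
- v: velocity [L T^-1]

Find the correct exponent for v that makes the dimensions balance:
The exponent of v should be 2: P = ρv^2

The LHS P has dimensions [L^-1 M T^-2]; v has dimensions [L T^-1].
As written, the RHS ρv^4 (exponent 4 on v) has dimensions [L M T^-4], which does not match.
With exponent 2, the RHS ρv^2 has dimensions [L^-1 M T^-2], matching the LHS.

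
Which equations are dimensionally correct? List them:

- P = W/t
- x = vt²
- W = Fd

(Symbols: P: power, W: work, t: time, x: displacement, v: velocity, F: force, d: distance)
Dimensionally correct: P = W/t, W = Fd
Dimensionally incorrect: x = vt²
Ordered (correct first, then incorrect): P = W/t, W = Fd, x = vt²

- P = W/t: LHS [L^2 M T^-3], RHS [L^2 M T^-3] → correct ✓
- x = vt²: LHS [L], RHS [L T] → incorrect ✗
- W = Fd: LHS [L^2 M T^-2], RHS [L^2 M T^-2] → correct ✓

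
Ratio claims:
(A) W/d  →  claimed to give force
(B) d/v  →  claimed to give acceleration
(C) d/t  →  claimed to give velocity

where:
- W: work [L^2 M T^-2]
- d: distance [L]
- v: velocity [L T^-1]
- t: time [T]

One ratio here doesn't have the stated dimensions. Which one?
(B) d/v does not give acceleration

(A) W/d: [L M T^-2] = force [L M T^-2] ✓
(B) d/v: [T] ≠ acceleration [L T^-2] ✗
(C) d/t: [L T^-1] = velocity [L T^-1] ✓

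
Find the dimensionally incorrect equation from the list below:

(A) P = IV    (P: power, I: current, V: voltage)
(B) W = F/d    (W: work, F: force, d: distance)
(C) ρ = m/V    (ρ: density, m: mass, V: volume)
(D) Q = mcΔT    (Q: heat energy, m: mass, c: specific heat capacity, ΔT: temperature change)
(B) W = F/d

The equation (B) W = F/d is dimensionally incorrect.

LHS (W): [L^2 M T^-2]
RHS (F/d): [M T^-2] ✗

The dimensions do not match. The other three equations balance.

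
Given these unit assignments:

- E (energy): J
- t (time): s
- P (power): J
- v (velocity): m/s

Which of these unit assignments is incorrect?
P

The variable P (power) should have units W, not J.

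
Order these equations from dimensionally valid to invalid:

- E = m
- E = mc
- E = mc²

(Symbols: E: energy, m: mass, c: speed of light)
Dimensionally correct: E = mc²
Dimensionally incorrect: E = m, E = mc
Ordered (correct first, then incorrect): E = mc², E = m, E = mc

- E = m: LHS [L^2 M T^-2], RHS [M] → incorrect ✗
- E = mc: LHS [L^2 M T^-2], RHS [L M T^-1] → incorrect ✗
- E = mc²: LHS [L^2 M T^-2], RHS [L^2 M T^-2] → correct ✓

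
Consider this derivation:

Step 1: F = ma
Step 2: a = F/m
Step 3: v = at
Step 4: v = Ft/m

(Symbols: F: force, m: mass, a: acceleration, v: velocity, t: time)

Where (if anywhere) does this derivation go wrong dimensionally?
No step introduces an error — all steps are dimensionally consistent.

Step 1: F = ma → LHS [L M T^-2], RHS [L M T^-2] ✓
Step 2: a = F/m → LHS [L T^-2], RHS [L T^-2] ✓
Step 3: v = at → LHS [L T^-1], RHS [L T^-1] ✓
Step 4: v = Ft/m → LHS [L T^-1], RHS [L T^-1] ✓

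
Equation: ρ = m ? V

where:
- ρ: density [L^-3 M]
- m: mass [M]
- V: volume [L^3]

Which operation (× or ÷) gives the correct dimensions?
division (÷): ρ = m ÷ V

ρ [L^-3 M]; m [M]; V [L^3].
m × V → [L^3 M] ✗
m ÷ V → [L^-3 M] ✓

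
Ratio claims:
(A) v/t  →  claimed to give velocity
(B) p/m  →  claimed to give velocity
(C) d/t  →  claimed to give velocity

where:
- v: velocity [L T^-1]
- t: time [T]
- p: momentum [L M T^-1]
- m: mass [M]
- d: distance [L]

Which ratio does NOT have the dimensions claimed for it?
(A) v/t does not give velocity

(A) v/t: [L T^-2] ≠ velocity [L T^-1] ✗
(B) p/m: [L T^-1] = velocity [L T^-1] ✓
(C) d/t: [L T^-1] = velocity [L T^-1] ✓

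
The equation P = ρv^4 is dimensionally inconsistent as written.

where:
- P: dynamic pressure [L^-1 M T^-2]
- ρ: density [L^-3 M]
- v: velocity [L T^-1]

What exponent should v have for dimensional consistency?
The exponent of v should be 2: P = ρv^2

The LHS P has dimensions [L^-1 M T^-2]; v has dimensions [L T^-1].
As written, the RHS ρv^4 (exponent 4 on v) has dimensions [L M T^-4], which does not match.
With exponent 2, the RHS ρv^2 has dimensions [L^-1 M T^-2], matching the LHS.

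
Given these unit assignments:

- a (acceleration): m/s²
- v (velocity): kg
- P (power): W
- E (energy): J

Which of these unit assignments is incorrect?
v

The variable v (velocity) should have units m/s, not kg.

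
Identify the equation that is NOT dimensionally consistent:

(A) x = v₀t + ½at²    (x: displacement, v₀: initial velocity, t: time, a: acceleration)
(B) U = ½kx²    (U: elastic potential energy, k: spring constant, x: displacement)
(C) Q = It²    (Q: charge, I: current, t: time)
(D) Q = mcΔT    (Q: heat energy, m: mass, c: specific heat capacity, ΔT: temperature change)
(C) Q = It²

The equation (C) Q = It² is dimensionally incorrect.

LHS (Q): [I T]
RHS (It²): [I T^2] ✗

The dimensions do not match. The other three equations balance.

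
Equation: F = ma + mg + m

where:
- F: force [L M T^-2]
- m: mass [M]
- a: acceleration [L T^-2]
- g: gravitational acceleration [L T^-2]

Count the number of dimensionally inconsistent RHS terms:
1

LHS F: [L M T^-2]
- ma: [L M T^-2] ✓
- mg: [L M T^-2] ✓
- m: [M] ✗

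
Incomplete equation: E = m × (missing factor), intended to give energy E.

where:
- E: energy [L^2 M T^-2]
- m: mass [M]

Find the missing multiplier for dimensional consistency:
v² (velocity squared), dimensions [L^2 T^-2]

E has dimensions [L^2 M T^-2] and m has dimensions [M].
The missing factor must have dimensions [L^2 M T^-2] / [M] = [L^2 T^-2], i.e. velocity squared (v²).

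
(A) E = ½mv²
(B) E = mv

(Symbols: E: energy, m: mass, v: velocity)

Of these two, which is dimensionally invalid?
(B)

(A) E = ½mv²: LHS [L^2 M T^-2], RHS [L^2 M T^-2] ✓
(B) E = mv: LHS [L^2 M T^-2], RHS [L M T^-1] ✗

Expression (B) E = mv is dimensionally incorrect.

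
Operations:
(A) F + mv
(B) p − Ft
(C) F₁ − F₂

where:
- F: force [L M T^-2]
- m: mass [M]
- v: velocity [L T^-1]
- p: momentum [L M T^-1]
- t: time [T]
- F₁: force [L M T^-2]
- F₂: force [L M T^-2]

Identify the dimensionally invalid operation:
(A) F + mv

(A) F + mv: F [L M T^-2] and mv [L M T^-1] — different dimensions cannot be added/subtracted ✗
(B) p − Ft: p [L M T^-1] and Ft [L M T^-1] — same dimensions ✓
(C) F₁ − F₂: F₁ [L M T^-2] and F₂ [L M T^-2] — same dimensions ✓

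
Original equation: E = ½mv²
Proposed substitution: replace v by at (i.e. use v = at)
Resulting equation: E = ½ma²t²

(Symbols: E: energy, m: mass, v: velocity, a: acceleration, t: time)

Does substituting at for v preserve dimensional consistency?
Yes

[v] = [L T^-1] and [at] = [L T^-1]. These match, so the substitution replaces a quantity by one of the same dimensions and the result E = ½ma²t² has LHS [L^2 M T^-2] vs RHS [L^2 M T^-2] — still consistent.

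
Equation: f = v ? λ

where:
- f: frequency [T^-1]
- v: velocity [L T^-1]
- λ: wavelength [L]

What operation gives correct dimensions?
division (÷): f = v ÷ λ

f [T^-1]; v [L T^-1]; λ [L].
v × λ → [L^2 T^-1] ✗
v ÷ λ → [T^-1] ✓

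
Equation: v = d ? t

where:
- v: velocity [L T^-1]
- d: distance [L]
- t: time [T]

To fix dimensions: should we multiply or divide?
division (÷): v = d ÷ t

v [L T^-1]; d [L]; t [T].
d × t → [L T] ✗
d ÷ t → [L T^-1] ✓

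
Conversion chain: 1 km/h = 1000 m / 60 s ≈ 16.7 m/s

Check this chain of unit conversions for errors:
The chain is incorrect (it contains an error).

Incorrect: 1 h = 3600 s, not 60 s (1 km/h ≈ 0.278 m/s)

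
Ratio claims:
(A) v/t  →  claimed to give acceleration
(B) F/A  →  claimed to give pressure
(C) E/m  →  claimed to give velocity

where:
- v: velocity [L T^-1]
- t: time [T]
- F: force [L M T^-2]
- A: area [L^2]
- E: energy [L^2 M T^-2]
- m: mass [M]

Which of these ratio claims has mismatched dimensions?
(C) E/m does not give velocity

(A) v/t: [L T^-2] = acceleration [L T^-2] ✓
(B) F/A: [L^-1 M T^-2] = pressure [L^-1 M T^-2] ✓
(C) E/m: [L^2 T^-2] ≠ velocity [L T^-1] ✗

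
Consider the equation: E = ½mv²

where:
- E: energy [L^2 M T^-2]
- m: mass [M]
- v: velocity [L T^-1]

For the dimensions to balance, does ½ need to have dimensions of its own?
No

E has dimensions [L^2 M T^-2] and mv² already has dimensions [L^2 M T^-2], so the equation balances without ½ contributing any dimensions. ½ is a pure (dimensionless) number; changing or removing it would not affect dimensional consistency.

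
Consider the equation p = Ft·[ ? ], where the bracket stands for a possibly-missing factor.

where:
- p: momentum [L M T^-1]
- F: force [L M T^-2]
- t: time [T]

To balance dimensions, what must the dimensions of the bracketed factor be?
Nothing is missing — the bracketed factor must be dimensionless.

p has dimensions [L M T^-1] and Ft already has dimensions [L M T^-1], so p = Ft is dimensionally complete.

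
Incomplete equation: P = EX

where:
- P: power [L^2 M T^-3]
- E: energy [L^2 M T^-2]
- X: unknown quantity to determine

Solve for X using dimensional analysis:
X = f (inverse time / frequency (1/t)), dimensions [T^-1]

P has dimensions [L^2 M T^-3]; the rest of the RHS (E) has dimensions [L^2 M T^-2].
So X must have dimensions [T^-1] — X = f (inverse time / frequency (1/t)).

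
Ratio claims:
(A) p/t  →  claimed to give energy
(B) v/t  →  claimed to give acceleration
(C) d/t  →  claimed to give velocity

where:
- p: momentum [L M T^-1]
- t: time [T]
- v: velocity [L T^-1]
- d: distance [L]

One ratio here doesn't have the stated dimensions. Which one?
(A) p/t does not give energy

(A) p/t: [L M T^-2] ≠ energy [L^2 M T^-2] ✗
(B) v/t: [L T^-2] = acceleration [L T^-2] ✓
(C) d/t: [L T^-1] = velocity [L T^-1] ✓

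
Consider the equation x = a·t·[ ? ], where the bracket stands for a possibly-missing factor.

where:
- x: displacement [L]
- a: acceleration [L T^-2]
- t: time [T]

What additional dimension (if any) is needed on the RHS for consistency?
[T] — time (e.g. t)

x has dimensions [L]; a·t has dimensions [L T^-1].
The bracketed factor must supply [L] / [L T^-1] = [T].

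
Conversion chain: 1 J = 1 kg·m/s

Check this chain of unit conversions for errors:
The chain is incorrect (it contains an error).

Incorrect: Joule is kg·m²/s², not kg·m/s (that is momentum)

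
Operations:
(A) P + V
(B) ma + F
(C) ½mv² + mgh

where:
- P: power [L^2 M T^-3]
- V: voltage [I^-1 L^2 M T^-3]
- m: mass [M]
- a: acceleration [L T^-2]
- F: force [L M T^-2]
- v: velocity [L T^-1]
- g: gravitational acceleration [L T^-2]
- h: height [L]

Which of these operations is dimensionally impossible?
(A) P + V

(A) P + V: P [L^2 M T^-3] and V [I^-1 L^2 M T^-3] — different dimensions cannot be added/subtracted ✗
(B) ma + F: ma [L M T^-2] and F [L M T^-2] — same dimensions ✓
(C) ½mv² + mgh: ½mv² [L^2 M T^-2] and mgh [L^2 M T^-2] — same dimensions ✓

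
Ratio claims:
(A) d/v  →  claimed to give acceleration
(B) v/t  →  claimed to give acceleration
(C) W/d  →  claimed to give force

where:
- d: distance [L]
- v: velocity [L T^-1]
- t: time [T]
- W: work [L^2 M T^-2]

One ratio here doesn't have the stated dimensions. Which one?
(A) d/v does not give acceleration

(A) d/v: [T] ≠ acceleration [L T^-2] ✗
(B) v/t: [L T^-2] = acceleration [L T^-2] ✓
(C) W/d: [L M T^-2] = force [L M T^-2] ✓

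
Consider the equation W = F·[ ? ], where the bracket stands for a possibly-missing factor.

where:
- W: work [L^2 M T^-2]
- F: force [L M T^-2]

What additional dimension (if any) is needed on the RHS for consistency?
[L] — length (e.g. a distance d)

W has dimensions [L^2 M T^-2]; F has dimensions [L M T^-2].
The bracketed factor must supply [L^2 M T^-2] / [L M T^-2] = [L].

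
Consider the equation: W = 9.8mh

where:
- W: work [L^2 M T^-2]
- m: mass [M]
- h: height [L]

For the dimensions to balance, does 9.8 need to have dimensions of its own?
Yes

W has dimensions [L^2 M T^-2], while mh alone has dimensions [L M]. For the equation to balance, the factor 9.8 must carry dimensions [L T^-2] — it is a dimensional constant (a numerical value of a physical quantity with its units suppressed), not a pure number.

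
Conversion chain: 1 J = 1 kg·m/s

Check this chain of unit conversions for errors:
The chain is incorrect (it contains an error).

Incorrect: Joule is kg·m²/s², not kg·m/s (that is momentum)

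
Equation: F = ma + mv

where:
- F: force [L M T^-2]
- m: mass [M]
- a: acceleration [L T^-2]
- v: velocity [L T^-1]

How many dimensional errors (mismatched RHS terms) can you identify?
1

LHS F: [L M T^-2]
- ma: [L M T^-2] ✓
- mv: [L M T^-1] ✗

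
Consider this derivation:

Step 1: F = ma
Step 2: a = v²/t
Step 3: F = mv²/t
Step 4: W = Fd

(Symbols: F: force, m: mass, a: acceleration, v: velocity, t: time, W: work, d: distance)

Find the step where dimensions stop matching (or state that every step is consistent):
Step 2

Step 1: F = ma → LHS [L M T^-2], RHS [L M T^-2] ✓
Step 2: a = v²/t → LHS [L T^-2], RHS [L^2 T^-3] ✗

The first dimensional inconsistency appears in step 2: a = v²/t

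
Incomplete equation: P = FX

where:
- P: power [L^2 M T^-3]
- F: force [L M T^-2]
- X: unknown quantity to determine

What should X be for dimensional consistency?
X = v (velocity), dimensions [L T^-1]

P has dimensions [L^2 M T^-3]; the rest of the RHS (F) has dimensions [L M T^-2].
So X must have dimensions [L T^-1] — X = v (velocity).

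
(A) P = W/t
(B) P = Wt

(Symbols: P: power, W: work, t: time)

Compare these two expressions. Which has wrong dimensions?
(B)

(A) P = W/t: LHS [L^2 M T^-3], RHS [L^2 M T^-3] ✓
(B) P = Wt: LHS [L^2 M T^-3], RHS [L^2 M T^-1] ✗

Expression (B) P = Wt is dimensionally incorrect.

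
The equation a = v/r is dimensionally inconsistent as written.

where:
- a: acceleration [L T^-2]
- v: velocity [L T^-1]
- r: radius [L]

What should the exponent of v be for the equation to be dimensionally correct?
The exponent of v should be 2: a = v^2/r

The LHS a has dimensions [L T^-2]; v has dimensions [L T^-1].
As written, the RHS v/r (exponent 1 on v) has dimensions [T^-1], which does not match.
With exponent 2, the RHS v^2/r has dimensions [L T^-2], matching the LHS.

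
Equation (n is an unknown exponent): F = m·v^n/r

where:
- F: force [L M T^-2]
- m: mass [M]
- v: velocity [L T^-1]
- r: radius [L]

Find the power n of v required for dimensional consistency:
n = 2

F has dimensions [L M T^-2]; v has dimensions [L T^-1].
The rest of the RHS has dimensions [L^-1 M], so v^n must supply [L^2 T^-2].
With n = 2: m·v^2/r has dimensions [L M T^-2], matching the LHS ✓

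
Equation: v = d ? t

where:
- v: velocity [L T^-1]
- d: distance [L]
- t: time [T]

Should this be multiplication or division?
division (÷): v = d ÷ t

v [L T^-1]; d [L]; t [T].
d × t → [L T] ✗
d ÷ t → [L T^-1] ✓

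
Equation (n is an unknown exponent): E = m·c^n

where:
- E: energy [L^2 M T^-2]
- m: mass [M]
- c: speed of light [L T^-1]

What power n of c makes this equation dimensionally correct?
n = 2

E has dimensions [L^2 M T^-2]; c has dimensions [L T^-1].
The rest of the RHS has dimensions [M], so c^n must supply [L^2 T^-2].
With n = 2: m·c^2 has dimensions [L^2 M T^-2], matching the LHS ✓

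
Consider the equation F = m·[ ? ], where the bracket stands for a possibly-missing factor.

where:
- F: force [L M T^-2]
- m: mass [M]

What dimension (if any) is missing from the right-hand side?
[L T^-2] — acceleration (e.g. a)

F has dimensions [L M T^-2]; m has dimensions [M].
The bracketed factor must supply [L M T^-2] / [M] = [L T^-2].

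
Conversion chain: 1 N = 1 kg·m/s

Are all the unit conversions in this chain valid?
The chain is incorrect (it contains an error).

Incorrect: Newton is kg·m/s², not kg·m/s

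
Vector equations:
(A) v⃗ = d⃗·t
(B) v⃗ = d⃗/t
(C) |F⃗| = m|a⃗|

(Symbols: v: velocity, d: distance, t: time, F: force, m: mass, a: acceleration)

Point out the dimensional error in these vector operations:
(A) v⃗ = d⃗·t

(A) v⃗ = d⃗·t: LHS [L T^-1], RHS [L T] ✗ — velocity is displacement per time; should be d⃗/t
(B) v⃗ = d⃗/t: LHS [L T^-1], RHS [L T^-1] ✓ — displacement (vector) divided by time (scalar)
(C) |F⃗| = m|a⃗|: LHS [L M T^-2], RHS [L M T^-2] ✓ — magnitudes of vectors are scalars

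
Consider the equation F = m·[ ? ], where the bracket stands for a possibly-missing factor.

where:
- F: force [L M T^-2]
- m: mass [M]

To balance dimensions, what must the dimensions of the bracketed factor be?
[L T^-2] — acceleration (e.g. a)

F has dimensions [L M T^-2]; m has dimensions [M].
The bracketed factor must supply [L M T^-2] / [M] = [L T^-2].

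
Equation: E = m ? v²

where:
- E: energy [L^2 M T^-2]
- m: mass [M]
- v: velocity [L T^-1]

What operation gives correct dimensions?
multiplication (×): E = m × v²

E [L^2 M T^-2]; m [M]; v² [L^2 T^-2].
m × v² → [L^2 M T^-2] ✓
m ÷ v² → [L^-2 M T^2] ✗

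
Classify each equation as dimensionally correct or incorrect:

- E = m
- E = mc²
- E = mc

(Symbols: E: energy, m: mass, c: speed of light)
Dimensionally correct: E = mc²
Dimensionally incorrect: E = m, E = mc
Ordered (correct first, then incorrect): E = mc², E = m, E = mc

- E = m: LHS [L^2 M T^-2], RHS [M] → incorrect ✗
- E = mc²: LHS [L^2 M T^-2], RHS [L^2 M T^-2] → correct ✓
- E = mc: LHS [L^2 M T^-2], RHS [L M T^-1] → incorrect ✗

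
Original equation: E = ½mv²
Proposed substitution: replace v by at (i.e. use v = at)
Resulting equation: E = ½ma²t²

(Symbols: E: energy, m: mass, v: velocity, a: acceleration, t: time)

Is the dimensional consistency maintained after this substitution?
Yes

[v] = [L T^-1] and [at] = [L T^-1]. These match, so the substitution replaces a quantity by one of the same dimensions and the result E = ½ma²t² has LHS [L^2 M T^-2] vs RHS [L^2 M T^-2] — still consistent.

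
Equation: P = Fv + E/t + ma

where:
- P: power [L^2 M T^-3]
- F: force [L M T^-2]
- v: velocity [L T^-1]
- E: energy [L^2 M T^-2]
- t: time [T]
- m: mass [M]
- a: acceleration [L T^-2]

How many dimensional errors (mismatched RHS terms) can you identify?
1

LHS P: [L^2 M T^-3]
- Fv: [L^2 M T^-3] ✓
- E/t: [L^2 M T^-3] ✓
- ma: [L M T^-2] ✗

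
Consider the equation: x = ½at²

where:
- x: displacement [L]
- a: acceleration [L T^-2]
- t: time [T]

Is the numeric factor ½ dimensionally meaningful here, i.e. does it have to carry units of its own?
No

x has dimensions [L] and at² already has dimensions [L], so the equation balances without ½ contributing any dimensions. ½ is a pure (dimensionless) number; changing or removing it would not affect dimensional consistency.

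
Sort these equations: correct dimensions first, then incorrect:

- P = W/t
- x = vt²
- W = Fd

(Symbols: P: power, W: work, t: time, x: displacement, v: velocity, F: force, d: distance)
Dimensionally correct: P = W/t, W = Fd
Dimensionally incorrect: x = vt²
Ordered (correct first, then incorrect): P = W/t, W = Fd, x = vt²

- P = W/t: LHS [L^2 M T^-3], RHS [L^2 M T^-3] → correct ✓
- x = vt²: LHS [L], RHS [L T] → incorrect ✗
- W = Fd: LHS [L^2 M T^-2], RHS [L^2 M T^-2] → correct ✓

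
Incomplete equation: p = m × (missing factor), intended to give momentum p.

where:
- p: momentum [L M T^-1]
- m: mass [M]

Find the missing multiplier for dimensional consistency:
v (velocity), dimensions [L T^-1]

p has dimensions [L M T^-1] and m has dimensions [M].
The missing factor must have dimensions [L M T^-1] / [M] = [L T^-1], i.e. velocity (v).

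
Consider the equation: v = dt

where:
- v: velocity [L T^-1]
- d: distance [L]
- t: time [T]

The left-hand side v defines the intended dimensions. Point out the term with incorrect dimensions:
The right-hand side term dt

v has dimensions [L T^-1], but dt has dimensions [L T], so the term dt is dimensionally wrong for v.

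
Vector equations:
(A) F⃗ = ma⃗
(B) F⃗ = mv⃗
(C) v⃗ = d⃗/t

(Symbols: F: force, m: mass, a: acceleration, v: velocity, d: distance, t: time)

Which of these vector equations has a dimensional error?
(B) F⃗ = mv⃗

(A) F⃗ = ma⃗: LHS [L M T^-2], RHS [L M T^-2] ✓ — Force and acceleration are vectors, mass is a scalar
(B) F⃗ = mv⃗: LHS [L M T^-2], RHS [L M T^-1] ✗ — mass times velocity is momentum, not force; should be ma⃗
(C) v⃗ = d⃗/t: LHS [L T^-1], RHS [L T^-1] ✓ — displacement (vector) divided by time (scalar)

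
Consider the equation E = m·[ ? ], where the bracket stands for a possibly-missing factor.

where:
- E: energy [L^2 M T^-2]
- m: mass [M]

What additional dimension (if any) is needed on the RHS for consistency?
[L^2 T^-2] — velocity squared (e.g. v²)

E has dimensions [L^2 M T^-2]; m has dimensions [M].
The bracketed factor must supply [L^2 M T^-2] / [M] = [L^2 T^-2].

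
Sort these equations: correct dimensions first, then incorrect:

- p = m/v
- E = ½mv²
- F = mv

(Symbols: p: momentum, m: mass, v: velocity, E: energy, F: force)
Dimensionally correct: E = ½mv²
Dimensionally incorrect: p = m/v, F = mv
Ordered (correct first, then incorrect): E = ½mv², p = m/v, F = mv

- p = m/v: LHS [L M T^-1], RHS [L^-1 M T] → incorrect ✗
- E = ½mv²: LHS [L^2 M T^-2], RHS [L^2 M T^-2] → correct ✓
- F = mv: LHS [L M T^-2], RHS [L M T^-1] → incorrect ✗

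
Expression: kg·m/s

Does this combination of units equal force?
No

The expression kg·m/s has dimensions [L M T^-1], but force has dimensions [L M T^-2].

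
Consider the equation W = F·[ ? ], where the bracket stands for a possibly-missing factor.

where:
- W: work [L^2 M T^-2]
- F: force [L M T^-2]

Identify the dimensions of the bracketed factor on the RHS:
[L] — length (e.g. a distance d)

W has dimensions [L^2 M T^-2]; F has dimensions [L M T^-2].
The bracketed factor must supply [L^2 M T^-2] / [L M T^-2] = [L].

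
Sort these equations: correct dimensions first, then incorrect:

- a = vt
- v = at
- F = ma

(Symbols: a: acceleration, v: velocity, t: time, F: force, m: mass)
Dimensionally correct: v = at, F = ma
Dimensionally incorrect: a = vt
Ordered (correct first, then incorrect): v = at, F = ma, a = vt

- a = vt: LHS [L T^-2], RHS [L] → incorrect ✗
- v = at: LHS [L T^-1], RHS [L T^-1] → correct ✓
- F = ma: LHS [L M T^-2], RHS [L M T^-2] → correct ✓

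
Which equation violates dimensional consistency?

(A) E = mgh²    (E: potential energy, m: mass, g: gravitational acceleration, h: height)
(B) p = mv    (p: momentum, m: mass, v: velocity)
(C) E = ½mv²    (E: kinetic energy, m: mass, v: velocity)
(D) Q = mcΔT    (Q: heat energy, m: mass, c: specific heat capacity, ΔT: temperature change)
(A) E = mgh²

The equation (A) E = mgh² is dimensionally incorrect.

LHS (E): [L^2 M T^-2]
RHS (mgh²): [L^3 M T^-2] ✗

The dimensions do not match. The other three equations balance.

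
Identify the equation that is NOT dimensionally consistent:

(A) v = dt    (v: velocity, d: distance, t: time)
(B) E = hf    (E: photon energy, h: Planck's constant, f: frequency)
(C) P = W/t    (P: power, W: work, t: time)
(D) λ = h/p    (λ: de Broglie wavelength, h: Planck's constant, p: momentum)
(A) v = dt

The equation (A) v = dt is dimensionally incorrect.

LHS (v): [L T^-1]
RHS (dt): [L T] ✗

The dimensions do not match. The other three equations balance.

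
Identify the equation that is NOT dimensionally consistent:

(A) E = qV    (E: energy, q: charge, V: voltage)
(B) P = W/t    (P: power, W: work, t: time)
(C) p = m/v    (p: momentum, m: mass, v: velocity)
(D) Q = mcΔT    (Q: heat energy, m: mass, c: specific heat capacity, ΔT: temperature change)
(C) p = m/v

The equation (C) p = m/v is dimensionally incorrect.

LHS (p): [L M T^-1]
RHS (m/v): [L^-1 M T] ✗

The dimensions do not match. The other three equations balance.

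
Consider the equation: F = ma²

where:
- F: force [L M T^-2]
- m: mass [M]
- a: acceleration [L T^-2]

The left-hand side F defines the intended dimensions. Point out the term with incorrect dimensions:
The right-hand side term ma²

F has dimensions [L M T^-2], but ma² has dimensions [L^2 M T^-4], so the term ma² is dimensionally wrong for F.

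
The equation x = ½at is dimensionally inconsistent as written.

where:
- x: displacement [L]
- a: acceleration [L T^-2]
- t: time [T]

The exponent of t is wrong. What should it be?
The exponent of t should be 2: x = ½at^2

The LHS x has dimensions [L]; t has dimensions [T].
As written, the RHS ½at (exponent 1 on t) has dimensions [L T^-1], which does not match.
With exponent 2, the RHS ½at^2 has dimensions [L], matching the LHS.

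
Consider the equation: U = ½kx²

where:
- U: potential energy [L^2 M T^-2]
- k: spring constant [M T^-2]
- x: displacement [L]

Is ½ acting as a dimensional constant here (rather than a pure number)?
No

U has dimensions [L^2 M T^-2] and kx² already has dimensions [L^2 M T^-2], so the equation balances without ½ contributing any dimensions. ½ is a pure (dimensionless) number; changing or removing it would not affect dimensional consistency.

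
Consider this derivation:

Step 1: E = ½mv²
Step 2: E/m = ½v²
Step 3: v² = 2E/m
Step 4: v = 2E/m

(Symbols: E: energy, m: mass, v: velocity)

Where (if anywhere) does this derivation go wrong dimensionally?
Step 4

Step 1: E = ½mv² → LHS [L^2 M T^-2], RHS [L^2 M T^-2] ✓
Step 2: E/m = ½v² → LHS [L^2 T^-2], RHS [L^2 T^-2] ✓
Step 3: v² = 2E/m → LHS [L^2 T^-2], RHS [L^2 T^-2] ✓
Step 4: v = 2E/m → LHS [L T^-1], RHS [L^2 T^-2] ✗

The first dimensional inconsistency appears in step 4: v = 2E/m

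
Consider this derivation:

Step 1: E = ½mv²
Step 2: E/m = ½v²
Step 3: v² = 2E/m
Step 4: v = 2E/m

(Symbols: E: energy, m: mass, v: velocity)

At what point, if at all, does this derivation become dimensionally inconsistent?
Step 4

Step 1: E = ½mv² → LHS [L^2 M T^-2], RHS [L^2 M T^-2] ✓
Step 2: E/m = ½v² → LHS [L^2 T^-2], RHS [L^2 T^-2] ✓
Step 3: v² = 2E/m → LHS [L^2 T^-2], RHS [L^2 T^-2] ✓
Step 4: v = 2E/m → LHS [L T^-1], RHS [L^2 T^-2] ✗

The first dimensional inconsistency appears in step 4: v = 2E/m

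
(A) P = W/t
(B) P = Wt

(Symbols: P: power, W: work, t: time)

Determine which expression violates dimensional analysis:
(B)

(A) P = W/t: LHS [L^2 M T^-3], RHS [L^2 M T^-3] ✓
(B) P = Wt: LHS [L^2 M T^-3], RHS [L^2 M T^-1] ✗

Expression (B) P = Wt is dimensionally incorrect.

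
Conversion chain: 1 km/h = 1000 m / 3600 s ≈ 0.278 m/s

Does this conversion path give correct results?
The chain is correct (no errors).

Correct: 1 km = 1000 m, 1 h = 3600 s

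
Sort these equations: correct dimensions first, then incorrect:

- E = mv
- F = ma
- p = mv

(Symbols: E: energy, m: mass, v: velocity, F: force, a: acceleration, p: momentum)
Dimensionally correct: F = ma, p = mv
Dimensionally incorrect: E = mv
Ordered (correct first, then incorrect): F = ma, p = mv, E = mv

- E = mv: LHS [L^2 M T^-2], RHS [L M T^-1] → incorrect ✗
- F = ma: LHS [L M T^-2], RHS [L M T^-2] → correct ✓
- p = mv: LHS [L M T^-1], RHS [L M T^-1] → correct ✓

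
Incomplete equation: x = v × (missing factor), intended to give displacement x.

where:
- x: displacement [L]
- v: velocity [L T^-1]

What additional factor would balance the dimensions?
t (time), dimensions [T]

x has dimensions [L] and v has dimensions [L T^-1].
The missing factor must have dimensions [L] / [L T^-1] = [T], i.e. time (t).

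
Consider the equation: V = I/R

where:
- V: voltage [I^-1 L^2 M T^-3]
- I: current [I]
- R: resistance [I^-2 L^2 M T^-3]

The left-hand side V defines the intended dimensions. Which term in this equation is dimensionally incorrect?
The right-hand side term I/R

V has dimensions [I^-1 L^2 M T^-3], but I/R has dimensions [I^3 L^-2 M^-1 T^3], so the term I/R is dimensionally wrong for V.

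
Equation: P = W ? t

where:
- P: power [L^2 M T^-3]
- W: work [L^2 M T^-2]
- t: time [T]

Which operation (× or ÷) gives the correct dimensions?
division (÷): P = W ÷ t

P [L^2 M T^-3]; W [L^2 M T^-2]; t [T].
W × t → [L^2 M T^-1] ✗
W ÷ t → [L^2 M T^-3] ✓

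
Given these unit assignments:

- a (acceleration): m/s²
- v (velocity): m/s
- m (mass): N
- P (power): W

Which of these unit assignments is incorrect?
m

The variable m (mass) should have units kg, not N.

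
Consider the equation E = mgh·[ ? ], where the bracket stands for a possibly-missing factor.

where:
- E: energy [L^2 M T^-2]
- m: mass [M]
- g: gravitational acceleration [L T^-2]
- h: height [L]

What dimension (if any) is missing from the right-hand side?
Nothing is missing — the bracketed factor must be dimensionless.

E has dimensions [L^2 M T^-2] and mgh already has dimensions [L^2 M T^-2], so E = mgh is dimensionally complete.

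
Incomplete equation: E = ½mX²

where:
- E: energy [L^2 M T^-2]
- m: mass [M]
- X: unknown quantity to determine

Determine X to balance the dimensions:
X = v (velocity), dimensions [L T^-1]

E has dimensions [L^2 M T^-2]; the rest of the RHS (½m) has dimensions [M].
So X² must have dimensions [L^2 T^-2], i.e. X has dimensions [L T^-1] — X = v (velocity).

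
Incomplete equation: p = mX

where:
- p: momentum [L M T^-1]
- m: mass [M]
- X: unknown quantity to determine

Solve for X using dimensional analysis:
X = v (velocity), dimensions [L T^-1]

p has dimensions [L M T^-1]; the rest of the RHS (m) has dimensions [M].
So X must have dimensions [L T^-1] — X = v (velocity).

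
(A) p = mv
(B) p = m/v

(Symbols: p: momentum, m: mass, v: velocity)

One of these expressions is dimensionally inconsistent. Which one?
(B)

(A) p = mv: LHS [L M T^-1], RHS [L M T^-1] ✓
(B) p = m/v: LHS [L M T^-1], RHS [L^-1 M T] ✗

Expression (B) p = m/v is dimensionally incorrect.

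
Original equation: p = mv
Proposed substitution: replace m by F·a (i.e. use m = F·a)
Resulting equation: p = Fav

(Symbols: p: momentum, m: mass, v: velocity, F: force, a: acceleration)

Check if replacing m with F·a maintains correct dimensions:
No

[m] = [M] and [F·a] = [L^2 M T^-4]. These differ, so the substitution replaces a quantity by one of different dimensions and the result p = Fav has LHS [L M T^-1] vs RHS [L^3 M T^-5] — inconsistent.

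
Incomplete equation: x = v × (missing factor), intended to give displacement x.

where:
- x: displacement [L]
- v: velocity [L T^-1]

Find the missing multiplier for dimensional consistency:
t (time), dimensions [T]

x has dimensions [L] and v has dimensions [L T^-1].
The missing factor must have dimensions [L] / [L T^-1] = [T], i.e. time (t).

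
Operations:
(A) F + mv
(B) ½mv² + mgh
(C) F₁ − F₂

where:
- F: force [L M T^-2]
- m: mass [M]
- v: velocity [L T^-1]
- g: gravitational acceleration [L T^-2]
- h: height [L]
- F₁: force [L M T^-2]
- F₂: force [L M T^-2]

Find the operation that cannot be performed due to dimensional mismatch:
(A) F + mv

(A) F + mv: F [L M T^-2] and mv [L M T^-1] — different dimensions cannot be added/subtracted ✗
(B) ½mv² + mgh: ½mv² [L^2 M T^-2] and mgh [L^2 M T^-2] — same dimensions ✓
(C) F₁ − F₂: F₁ [L M T^-2] and F₂ [L M T^-2] — same dimensions ✓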